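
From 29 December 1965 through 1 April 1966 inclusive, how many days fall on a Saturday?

29 December 1965 is a Wednesday.
From 29 December 1965 to 1 April 1966 is 94 days inclusive.
94 = 7 × 13 + 3, so there are 13 full weeks plus 3 extra days.
Each full week contributes one Saturday: 13 so far.
The 3 extra days are Wednesday, Thursday, Friday — none qualify.
Total: 13 + 0 = 13.

13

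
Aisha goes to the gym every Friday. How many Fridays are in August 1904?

4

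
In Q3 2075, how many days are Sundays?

13

July 1, 2075 is a Monday.
From July 1, 2075 to September 30, 2075 is 92 days inclusive.
92 = 7 × 13 + 1, so there are 13 full weeks plus 1 extra day.
Each full week contributes one Sunday: 13 so far.
The 1 extra day is Mon — none qualify.
Total: 13 + 0 = 13.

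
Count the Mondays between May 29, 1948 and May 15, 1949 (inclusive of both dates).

50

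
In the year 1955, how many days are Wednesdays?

52

Jan 1, 1955 is a Saturday.
From Jan 1, 1955 to Dec 31, 1955 is 365 days inclusive.
365 = 7 × 52 + 1, so there are 52 full weeks plus 1 extra day.
Each full week contributes one Wednesday: 52 so far.
The 1 extra day is Sat — none qualify.
Total: 52 + 0 = 52.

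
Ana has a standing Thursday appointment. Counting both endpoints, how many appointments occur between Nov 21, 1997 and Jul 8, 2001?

Nov 21, 1997 is a Friday.
From Nov 21, 1997 to Jul 8, 2001 is 1326 days inclusive.
1326 = 7 × 189 + 3, so there are 189 full weeks plus 3 extra days.
Each full week contributes one Thursday: 189 so far.
The 3 extra days are Fri, Sat, Sun — none qualify.
Total: 189 + 0 = 189.

189 Thursdays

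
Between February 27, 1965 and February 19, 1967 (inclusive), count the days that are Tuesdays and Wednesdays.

206

February 27, 1965 is a Saturday.
The range spans 723 days (inclusive of both endpoints).
723 = 7 × 103 + 2, so there are 103 full weeks plus 2 extra days.
Each full week contributes 2 days from the set (Tue, Wed): 103 × 2 = 206.
The 2 extra days are Saturday, Sunday — none qualify.
Total: 206 + 0 = 206.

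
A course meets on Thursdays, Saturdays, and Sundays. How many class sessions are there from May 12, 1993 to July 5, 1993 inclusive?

May 12, 1993 is a Wednesday.
That's 55 days from start to end, counting both.
55 = 7 × 7 + 6, so there are 7 full weeks plus 6 extra days.
Each full week contributes 3 days from the set (Thu, Sat, Sun): 7 × 3 = 21.
The 6 extra days are Wednesday, Thursday, Friday, Saturday, Sunday, Monday — 3 of them qualify.
Total: 21 + 3 = 24.

24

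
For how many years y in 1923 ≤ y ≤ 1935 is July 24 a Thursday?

2

Day of week of July 24 in each year:
1923: Tue, 1924: Thu ✓, 1925: Fri, 1926: Sat, 1927: Sun, 1928: Tue, 1929: Wed, 1930: Thu ✓, 1931: Fri, 1932: Sun, 1933: Mon, 1934: Tue, 1935: Wed
Thursdays: 1924, 1930.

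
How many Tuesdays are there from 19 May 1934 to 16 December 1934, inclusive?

30 Tuesdays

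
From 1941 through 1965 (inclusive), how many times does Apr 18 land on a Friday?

Day of week of April 18 in each year:
1941: Fri ✓, 1942: Sat, 1943: Sun, 1944: Tue, 1945: Wed, 1946: Thu, 1947: Fri ✓, 1948: Sun, 1949: Mon, 1950: Tue, 1951: Wed, 1952: Fri ✓, 1953: Sat, 1954: Sun, 1955: Mon, 1956: Wed, 1957: Thu, 1958: Fri ✓, 1959: Sat, 1960: Mon, 1961: Tue, 1962: Wed, 1963: Thu, 1964: Sat, 1965: Sun
Fridays: 1941, 1947, 1952, 1958.

4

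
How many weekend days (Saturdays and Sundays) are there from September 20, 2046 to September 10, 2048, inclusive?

September 20, 2046 is a Thursday.
That's 722 days from start to end, counting both.
722 = 7 × 103 + 1, so there are 103 full weeks plus 1 extra day.
Each full week contributes 2 weekend days (Sat, Sun): 103 × 2 = 206.
The 1 extra day is Thursday — none qualify.
Total: 206 + 0 = 206.

206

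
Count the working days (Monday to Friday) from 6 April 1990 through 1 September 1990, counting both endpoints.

6 April 1990 is a Friday.
That's 149 days from start to end, counting both.
149 = 7 × 21 + 2, so there are 21 full weeks plus 2 extra days.
Each full week contributes 5 weekdays (Mon–Fri): 21 × 5 = 105.
The 2 extra days are Friday, Saturday — 1 of them qualifies.
Total: 105 + 1 = 106.

106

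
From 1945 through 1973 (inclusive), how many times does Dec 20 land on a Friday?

Day of week of December 20 in each year:
1945: Thu, 1946: Fri ✓, 1947: Sat, 1948: Mon, 1949: Tue, 1950: Wed, 1951: Thu, 1952: Sat, 1953: Sun, 1954: Mon, 1955: Tue, 1956: Thu, 1957: Fri ✓, 1958: Sat, 1959: Sun, 1960: Tue, 1961: Wed, 1962: Thu, 1963: Fri ✓, 1964: Sun, 1965: Mon, 1966: Tue, 1967: Wed, 1968: Fri ✓, 1969: Sat, 1970: Sun, 1971: Mon, 1972: Wed, 1973: Thu
Fridays: 1946, 1957, 1963, 1968.

4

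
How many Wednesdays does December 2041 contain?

4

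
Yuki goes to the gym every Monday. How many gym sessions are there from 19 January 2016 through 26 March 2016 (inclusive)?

9 Mondays

19 January 2016 is a Tuesday.
The range spans 68 days (inclusive of both endpoints).
68 = 7 × 9 + 5, so there are 9 full weeks plus 5 extra days.
Each full week contributes one Monday: 9 so far.
The 5 extra days are Tue, Wed, Thu, Fri, Sat — none qualify.
Total: 9 + 0 = 9.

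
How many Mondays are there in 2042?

Jan 1, 2042 is a Wednesday.
The range spans 365 days (inclusive of both endpoints).
365 = 7 × 52 + 1, so there are 52 full weeks plus 1 extra day.
Each full week contributes one Monday: 52 so far.
The 1 extra day is Wed — none qualify.
Total: 52 + 0 = 52.

52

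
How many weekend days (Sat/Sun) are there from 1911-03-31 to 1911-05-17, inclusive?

14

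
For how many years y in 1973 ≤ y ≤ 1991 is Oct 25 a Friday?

3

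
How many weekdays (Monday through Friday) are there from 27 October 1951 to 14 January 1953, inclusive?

318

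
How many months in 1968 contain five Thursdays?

4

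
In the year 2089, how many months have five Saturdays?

5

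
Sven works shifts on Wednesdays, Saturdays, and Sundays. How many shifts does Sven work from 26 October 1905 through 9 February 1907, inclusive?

202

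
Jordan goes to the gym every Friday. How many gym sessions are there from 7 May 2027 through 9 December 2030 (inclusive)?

188 Fridays

7 May 2027 is a Friday.
The range spans 1313 days (inclusive of both endpoints).
1313 = 7 × 187 + 4, so there are 187 full weeks plus 4 extra days.
Each full week contributes one Friday: 187 so far.
The 4 extra days are Friday, Saturday, Sunday, Monday — 1 of them qualifies.
Total: 187 + 1 = 188.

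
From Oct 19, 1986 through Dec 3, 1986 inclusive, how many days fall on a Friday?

6

Oct 19, 1986 is a Sunday.
The range spans 46 days (inclusive of both endpoints).
46 = 7 × 6 + 4, so there are 6 full weeks plus 4 extra days.
Each full week contributes one Friday: 6 so far.
The 4 extra days are Sunday, Monday, Tuesday, Wednesday — none qualify.
Total: 6 + 0 = 6.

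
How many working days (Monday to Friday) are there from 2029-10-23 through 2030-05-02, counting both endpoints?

138

2029-10-23 is a Tuesday.
The range spans 192 days (inclusive of both endpoints).
192 = 7 × 27 + 3, so there are 27 full weeks plus 3 extra days.
Each full week contributes 5 weekdays (Mon–Fri): 27 × 5 = 135.
The 3 extra days are Tuesday, Wednesday, Thursday — 3 of them qualify.
Total: 135 + 3 = 138.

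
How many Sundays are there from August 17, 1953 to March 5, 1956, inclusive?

133

August 17, 1953 is a Monday.
The range spans 932 days (inclusive of both endpoints).
932 = 7 × 133 + 1, so there are 133 full weeks plus 1 extra day.
Each full week contributes one Sunday: 133 so far.
The 1 extra day is Monday — none qualify.
Total: 133 + 0 = 133.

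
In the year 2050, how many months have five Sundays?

A month has five Sundays exactly when Sunday falls within its first (length − 28) days.
Jan: 31 days, starts Sat → 5 of Sat, Sun, Mon ✓
Feb: 28 days, starts Tue → 5 of (none)
Mar: 31 days, starts Tue → 5 of Tue, Wed, Thu
Apr: 30 days, starts Fri → 5 of Fri, Sat
May: 31 days, starts Sun → 5 of Sun, Mon, Tue ✓
Jun: 30 days, starts Wed → 5 of Wed, Thu
Jul: 31 days, starts Fri → 5 of Fri, Sat, Sun ✓
Aug: 31 days, starts Mon → 5 of Mon, Tue, Wed
Sep: 30 days, starts Thu → 5 of Thu, Fri
Oct: 31 days, starts Sat → 5 of Sat, Sun, Mon ✓
Nov: 30 days, starts Tue → 5 of Tue, Wed
Dec: 31 days, starts Thu → 5 of Thu, Fri, Sat
Months with five Sundays: Jan, May, Jul, Oct.

4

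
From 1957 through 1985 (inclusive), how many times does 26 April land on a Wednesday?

Day of week of April 26 in each year:
1957: Fri, 1958: Sat, 1959: Sun, 1960: Tue, 1961: Wed ✓, 1962: Thu, 1963: Fri, 1964: Sun, 1965: Mon, 1966: Tue, 1967: Wed ✓, 1968: Fri, 1969: Sat, 1970: Sun, 1971: Mon, 1972: Wed ✓, 1973: Thu, 1974: Fri, 1975: Sat, 1976: Mon, 1977: Tue, 1978: Wed ✓, 1979: Thu, 1980: Sat, 1981: Sun, 1982: Mon, 1983: Tue, 1984: Thu, 1985: Fri
Wednesdays: 1961, 1967, 1972, 1978.

4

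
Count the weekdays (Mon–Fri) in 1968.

262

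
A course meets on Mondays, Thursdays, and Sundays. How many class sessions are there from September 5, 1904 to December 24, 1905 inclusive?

September 5, 1904 is a Monday.
From September 5, 1904 to December 24, 1905 is 476 days inclusive.
476 = 7 × 68, so the span is exactly 68 full weeks.
Each full week contributes 3 days from the set (Mon, Thu, Sun): 68 × 3 = 204.

204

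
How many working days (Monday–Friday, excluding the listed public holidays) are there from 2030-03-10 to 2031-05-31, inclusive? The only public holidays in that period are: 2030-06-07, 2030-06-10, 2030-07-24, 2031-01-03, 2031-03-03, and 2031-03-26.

314

2030-03-10 is a Sunday.
From 2030-03-10 to 2031-05-31 is 448 days inclusive.
448 = 7 × 64, so the span is exactly 64 full weeks.
Each full week contributes 5 weekdays (Mon–Fri): 64 × 5 = 320.
Holidays: 2030-06-07 (Fri); 2030-06-10 (Mon); 2030-07-24 (Wed); 2031-01-03 (Fri); 2031-03-03 (Mon); 2031-03-26 (Wed).
All 6 holidays fall on weekdays, so subtract 6.
Business days: 320 − 6 = 314.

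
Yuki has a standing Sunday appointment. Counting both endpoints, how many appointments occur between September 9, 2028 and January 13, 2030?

September 9, 2028 is a Saturday.
From September 9, 2028 to January 13, 2030 is 492 days inclusive.
492 = 7 × 70 + 2, so there are 70 full weeks plus 2 extra days.
Each full week contributes one Sunday: 70 so far.
The 2 extra days are Sat, Sun — 1 of them qualifies.
Total: 70 + 1 = 71.

71 Sundays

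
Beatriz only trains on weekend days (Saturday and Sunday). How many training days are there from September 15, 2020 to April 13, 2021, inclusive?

60

September 15, 2020 is a Tuesday.
The range spans 211 days (inclusive of both endpoints).
211 = 7 × 30 + 1, so there are 30 full weeks plus 1 extra day.
Each full week contributes 2 weekend days (Sat, Sun): 30 × 2 = 60.
The 1 extra day is Tuesday — none qualify.
Total: 60 + 0 = 60.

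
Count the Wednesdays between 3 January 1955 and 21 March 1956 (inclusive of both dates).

64

3 January 1955 is a Monday.
The range spans 444 days (inclusive of both endpoints).
444 = 7 × 63 + 3, so there are 63 full weeks plus 3 extra days.
Each full week contributes one Wednesday: 63 so far.
The 3 extra days are Mon, Tue, Wed — 1 of them qualifies.
Total: 63 + 1 = 64.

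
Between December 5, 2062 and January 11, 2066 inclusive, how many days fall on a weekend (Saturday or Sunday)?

324

December 5, 2062 is a Tuesday.
From December 5, 2062 to January 11, 2066 is 1134 days inclusive.
1134 = 7 × 162, so the span is exactly 162 full weeks.
Each full week contributes 2 weekend days (Sat, Sun): 162 × 2 = 324.
Total: 324.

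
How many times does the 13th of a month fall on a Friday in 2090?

2

The 13th falls on a Friday when the month's 13th has weekday Fri.
Jan 13 is Fri ✓; Feb 13 is Mon; Mar 13 is Mon; Apr 13 is Thu; May 13 is Sat; Jun 13 is Tue; Jul 13 is Thu; Aug 13 is Sun; Sep 13 is Wed; Oct 13 is Fri ✓; Nov 13 is Mon; Dec 13 is Wed.
Friday the 13ths: Jan, Oct.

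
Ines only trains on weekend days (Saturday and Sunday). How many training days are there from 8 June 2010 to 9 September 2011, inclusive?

130

8 June 2010 is a Tuesday.
From 8 June 2010 to 9 September 2011 is 459 days inclusive.
459 = 7 × 65 + 4, so there are 65 full weeks plus 4 extra days.
Each full week contributes 2 weekend days (Sat, Sun): 65 × 2 = 130.
The 4 extra days are Tue, Wed, Thu, Fri — none qualify.
Total: 130 + 0 = 130.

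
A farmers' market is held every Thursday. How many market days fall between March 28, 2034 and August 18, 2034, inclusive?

March 28, 2034 is a Tuesday.
The range spans 144 days (inclusive of both endpoints).
144 = 7 × 20 + 4, so there are 20 full weeks plus 4 extra days.
Each full week contributes one Thursday: 20 so far.
The 4 extra days are Tuesday, Wednesday, Thursday, Friday — 1 of them qualifies.
Total: 20 + 1 = 21.

21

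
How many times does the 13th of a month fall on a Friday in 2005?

1

The 13th falls on a Friday when the month's 13th has weekday Fri.
Jan 13 is Thu; Feb 13 is Sun; Mar 13 is Sun; Apr 13 is Wed; May 13 is Fri ✓; Jun 13 is Mon; Jul 13 is Wed; Aug 13 is Sat; Sep 13 is Tue; Oct 13 is Thu; Nov 13 is Sun; Dec 13 is Tue.
Friday the 13ths: May.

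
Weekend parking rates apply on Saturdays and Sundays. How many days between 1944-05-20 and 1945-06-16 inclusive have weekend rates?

1944-05-20 is a Saturday.
That's 393 days from start to end, counting both.
393 = 7 × 56 + 1, so there are 56 full weeks plus 1 extra day.
Each full week contributes 2 weekend days (Sat, Sun): 56 × 2 = 112.
The 1 extra day is Saturday — 1 of them qualifies.
Total: 112 + 1 = 113.

113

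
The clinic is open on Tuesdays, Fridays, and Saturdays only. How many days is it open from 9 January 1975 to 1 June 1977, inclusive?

9 January 1975 is a Thursday.
The range spans 875 days (inclusive of both endpoints).
875 = 7 × 125, so the span is exactly 125 full weeks.
Each full week contributes 3 days from the set (Tue, Fri, Sat): 125 × 3 = 375.
Total: 375.

375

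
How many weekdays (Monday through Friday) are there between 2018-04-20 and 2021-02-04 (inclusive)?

2018-04-20 is a Friday.
From 2018-04-20 to 2021-02-04 is 1022 days inclusive.
1022 = 7 × 146, so the span is exactly 146 full weeks.
Each full week contributes 5 weekdays (Mon–Fri): 146 × 5 = 730.

730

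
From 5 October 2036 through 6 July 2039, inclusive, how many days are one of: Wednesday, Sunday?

5 October 2036 is a Sunday.
From 5 October 2036 to 6 July 2039 is 1005 days inclusive.
1005 = 7 × 143 + 4, so there are 143 full weeks plus 4 extra days.
Each full week contributes 2 days from the set (Wed, Sun): 143 × 2 = 286.
The 4 extra days are Sunday, Monday, Tuesday, Wednesday — 2 of them qualify.
Total: 286 + 2 = 288.

288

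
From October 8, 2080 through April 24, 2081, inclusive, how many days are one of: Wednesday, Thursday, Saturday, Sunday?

October 8, 2080 is a Tuesday.
The range spans 199 days (inclusive of both endpoints).
199 = 7 × 28 + 3, so there are 28 full weeks plus 3 extra days.
Each full week contributes 4 days from the set (Wed, Thu, Sat, Sun): 28 × 4 = 112.
The 3 extra days are Tuesday, Wednesday, Thursday — 2 of them qualify.
Total: 112 + 2 = 114.

114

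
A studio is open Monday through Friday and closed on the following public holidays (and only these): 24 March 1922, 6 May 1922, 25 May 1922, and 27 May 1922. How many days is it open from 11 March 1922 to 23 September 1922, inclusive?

11 March 1922 is a Saturday.
The range spans 197 days (inclusive of both endpoints).
197 = 7 × 28 + 1, so there are 28 full weeks plus 1 extra day.
Each full week contributes 5 weekdays (Mon–Fri): 28 × 5 = 140.
The 1 extra day is Sat — none qualify.
Total: 140 + 0 = 140.
Holidays: 24 March 1922 (Fri); 6 May 1922 (Sat); 25 May 1922 (Thu); 27 May 1922 (Sat).
2 of the 4 holidays fall on weekdays; the rest are weekends and were already excluded.
Business days: 140 − 2 = 138.

138 business days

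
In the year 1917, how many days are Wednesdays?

52

1 January 1917 is a Monday.
The range spans 365 days (inclusive of both endpoints).
365 = 7 × 52 + 1, so there are 52 full weeks plus 1 extra day.
Each full week contributes one Wednesday: 52 so far.
The 1 extra day is Monday — none qualify.
Total: 52 + 0 = 52.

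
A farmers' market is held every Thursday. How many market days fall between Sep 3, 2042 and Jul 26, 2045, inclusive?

Sep 3, 2042 is a Wednesday.
From Sep 3, 2042 to Jul 26, 2045 is 1058 days inclusive.
1058 = 7 × 151 + 1, so there are 151 full weeks plus 1 extra day.
Each full week contributes one Thursday: 151 so far.
The 1 extra day is Wed — none qualify.
Total: 151 + 0 = 151.

151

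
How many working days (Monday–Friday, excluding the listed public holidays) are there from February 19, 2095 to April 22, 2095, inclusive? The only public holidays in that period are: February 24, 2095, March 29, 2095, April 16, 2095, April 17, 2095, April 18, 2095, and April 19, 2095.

41

February 19, 2095 is a Saturday.
That's 63 days from start to end, counting both.
63 = 7 × 9, so the span is exactly 9 full weeks.
Each full week contributes 5 weekdays (Mon–Fri): 9 × 5 = 45.
Total: 45.
Holidays: February 24, 2095 (Thu); March 29, 2095 (Tue); April 16, 2095 (Sat); April 17, 2095 (Sun); April 18, 2095 (Mon); April 19, 2095 (Tue).
4 of the 6 holidays fall on weekdays; the rest are weekends and were already excluded.
Business days: 45 − 4 = 41.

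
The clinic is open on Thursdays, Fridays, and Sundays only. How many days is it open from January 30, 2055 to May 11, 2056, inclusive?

200

January 30, 2055 is a Saturday.
From January 30, 2055 to May 11, 2056 is 468 days inclusive.
468 = 7 × 66 + 6, so there are 66 full weeks plus 6 extra days.
Each full week contributes 3 days from the set (Thu, Fri, Sun): 66 × 3 = 198.
The 6 extra days are Saturday, Sunday, Monday, Tuesday, Wednesday, Thursday — 2 of them qualify.
Total: 198 + 2 = 200.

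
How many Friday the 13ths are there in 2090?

2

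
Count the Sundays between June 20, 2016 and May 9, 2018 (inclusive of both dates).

June 20, 2016 is a Monday.
The range spans 689 days (inclusive of both endpoints).
689 = 7 × 98 + 3, so there are 98 full weeks plus 3 extra days.
Each full week contributes one Sunday: 98 so far.
The 3 extra days are Mon, Tue, Wed — none qualify.
Total: 98 + 0 = 98.

98 Sundays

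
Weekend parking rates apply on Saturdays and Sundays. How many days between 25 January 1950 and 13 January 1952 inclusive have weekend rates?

206

25 January 1950 is a Wednesday.
That's 719 days from start to end, counting both.
719 = 7 × 102 + 5, so there are 102 full weeks plus 5 extra days.
Each full week contributes 2 weekend days (Sat, Sun): 102 × 2 = 204.
The 5 extra days are Wednesday, Thursday, Friday, Saturday, Sunday — 2 of them qualify.
Total: 204 + 2 = 206.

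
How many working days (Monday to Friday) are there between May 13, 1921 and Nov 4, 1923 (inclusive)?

646 weekdays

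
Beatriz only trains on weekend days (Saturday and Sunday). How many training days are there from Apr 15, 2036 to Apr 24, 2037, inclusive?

106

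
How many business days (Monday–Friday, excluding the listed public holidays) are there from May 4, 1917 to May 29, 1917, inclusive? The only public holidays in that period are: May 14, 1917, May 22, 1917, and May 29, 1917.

15 business days

May 4, 1917 is a Friday.
From May 4, 1917 to May 29, 1917 is 26 days inclusive.
26 = 7 × 3 + 5, so there are 3 full weeks plus 5 extra days.
Each full week contributes 5 weekdays (Mon–Fri): 3 × 5 = 15.
The 5 extra days are Fri, Sat, Sun, Mon, Tue — 3 of them qualify.
Total: 15 + 3 = 18.
Holidays: May 14, 1917 (Mon); May 22, 1917 (Tue); May 29, 1917 (Tue).
All 3 holidays fall on weekdays, so subtract 3.
Business days: 18 − 3 = 15.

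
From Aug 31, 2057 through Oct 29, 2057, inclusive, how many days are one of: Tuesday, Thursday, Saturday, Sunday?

34

Aug 31, 2057 is a Friday.
From Aug 31, 2057 to Oct 29, 2057 is 60 days inclusive.
60 = 7 × 8 + 4, so there are 8 full weeks plus 4 extra days.
Each full week contributes 4 days from the set (Tue, Thu, Sat, Sun): 8 × 4 = 32.
The 4 extra days are Fri, Sat, Sun, Mon — 2 of them qualify.
Total: 32 + 2 = 34.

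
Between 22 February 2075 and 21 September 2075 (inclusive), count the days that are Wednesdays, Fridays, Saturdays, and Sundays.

22 February 2075 is a Friday.
The range spans 212 days (inclusive of both endpoints).
212 = 7 × 30 + 2, so there are 30 full weeks plus 2 extra days.
Each full week contributes 4 days from the set (Wed, Fri, Sat, Sun): 30 × 4 = 120.
The 2 extra days are Friday, Saturday — 2 of them qualify.
Total: 120 + 2 = 122.

122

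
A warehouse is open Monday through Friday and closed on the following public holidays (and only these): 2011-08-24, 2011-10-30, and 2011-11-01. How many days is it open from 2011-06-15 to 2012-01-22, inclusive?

2011-06-15 is a Wednesday.
That's 222 days from start to end, counting both.
222 = 7 × 31 + 5, so there are 31 full weeks plus 5 extra days.
Each full week contributes 5 weekdays (Mon–Fri): 31 × 5 = 155.
The 5 extra days are Wed, Thu, Fri, Sat, Sun — 3 of them qualify.
Total: 155 + 3 = 158.
Holidays: 2011-08-24 (Wed); 2011-10-30 (Sun); 2011-11-01 (Tue).
2 of the 3 holidays fall on weekdays; the rest are weekends and were already excluded.
Business days: 158 − 2 = 156.

156 business days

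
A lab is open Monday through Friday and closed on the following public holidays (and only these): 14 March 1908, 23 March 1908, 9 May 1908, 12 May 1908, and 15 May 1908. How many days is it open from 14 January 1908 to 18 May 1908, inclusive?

87

14 January 1908 is a Tuesday.
From 14 January 1908 to 18 May 1908 is 126 days inclusive.
126 = 7 × 18, so the span is exactly 18 full weeks.
Each full week contributes 5 weekdays (Mon–Fri): 18 × 5 = 90.
Total: 90.
Holidays: 14 March 1908 (Sat); 23 March 1908 (Mon); 9 May 1908 (Sat); 12 May 1908 (Tue); 15 May 1908 (Fri).
3 of the 5 holidays fall on weekdays; the rest are weekends and were already excluded.
Business days: 90 − 3 = 87.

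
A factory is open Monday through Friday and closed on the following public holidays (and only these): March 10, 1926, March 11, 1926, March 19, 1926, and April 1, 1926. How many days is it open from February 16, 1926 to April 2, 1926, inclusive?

February 16, 1926 is a Tuesday.
That's 46 days from start to end, counting both.
46 = 7 × 6 + 4, so there are 6 full weeks plus 4 extra days.
Each full week contributes 5 weekdays (Mon–Fri): 6 × 5 = 30.
The 4 extra days are Tue, Wed, Thu, Fri — 4 of them qualify.
Total: 30 + 4 = 34.
Holidays: March 10, 1926 (Wed); March 11, 1926 (Thu); March 19, 1926 (Fri); April 1, 1926 (Thu).
All 4 holidays fall on weekdays, so subtract 4.
Business days: 34 − 4 = 30.

30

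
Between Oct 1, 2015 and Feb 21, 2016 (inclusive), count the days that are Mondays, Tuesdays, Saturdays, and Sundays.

Oct 1, 2015 is a Thursday.
That's 144 days from start to end, counting both.
144 = 7 × 20 + 4, so there are 20 full weeks plus 4 extra days.
Each full week contributes 4 days from the set (Mon, Tue, Sat, Sun): 20 × 4 = 80.
The 4 extra days are Thu, Fri, Sat, Sun — 2 of them qualify.
Total: 80 + 2 = 82.

82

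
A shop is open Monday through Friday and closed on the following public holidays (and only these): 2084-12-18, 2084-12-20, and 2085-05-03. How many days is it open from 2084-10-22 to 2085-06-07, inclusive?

161

2084-10-22 is a Sunday.
The range spans 229 days (inclusive of both endpoints).
229 = 7 × 32 + 5, so there are 32 full weeks plus 5 extra days.
Each full week contributes 5 weekdays (Mon–Fri): 32 × 5 = 160.
The 5 extra days are Sunday, Monday, Tuesday, Wednesday, Thursday — 4 of them qualify.
Total: 160 + 4 = 164.
Holidays: 2084-12-18 (Mon); 2084-12-20 (Wed); 2085-05-03 (Thu).
All 3 holidays fall on weekdays, so subtract 3.
Business days: 164 − 3 = 161.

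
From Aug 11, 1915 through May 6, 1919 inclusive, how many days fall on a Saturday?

Aug 11, 1915 is a Wednesday.
That's 1365 days from start to end, counting both.
1365 = 7 × 195, so the span is exactly 195 full weeks.
Each full week contributes one Saturday: 195 so far.

195 Saturdays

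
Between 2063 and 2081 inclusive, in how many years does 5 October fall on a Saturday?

3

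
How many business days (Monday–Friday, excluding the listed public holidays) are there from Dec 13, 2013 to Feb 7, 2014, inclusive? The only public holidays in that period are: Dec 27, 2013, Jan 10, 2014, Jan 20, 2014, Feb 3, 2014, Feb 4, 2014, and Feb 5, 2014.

35 business days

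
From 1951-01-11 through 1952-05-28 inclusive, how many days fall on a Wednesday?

1951-01-11 is a Thursday.
The range spans 504 days (inclusive of both endpoints).
504 = 7 × 72, so the span is exactly 72 full weeks.
Each full week contributes one Wednesday: 72 so far.

72 Wednesdays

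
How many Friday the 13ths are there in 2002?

2

The 13th falls on a Friday when the month's 13th has weekday Fri.
Jan 13 is Sun; Feb 13 is Wed; Mar 13 is Wed; Apr 13 is Sat; May 13 is Mon; Jun 13 is Thu; Jul 13 is Sat; Aug 13 is Tue; Sep 13 is Fri ✓; Oct 13 is Sun; Nov 13 is Wed; Dec 13 is Fri ✓.
Friday the 13ths: Sep, Dec.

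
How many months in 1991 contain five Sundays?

A month has five Sundays exactly when Sunday falls within its first (length − 28) days.
Jan: 31 days, starts Tue → 5 of Tue, Wed, Thu
Feb: 28 days, starts Fri → 5 of (none)
Mar: 31 days, starts Fri → 5 of Fri, Sat, Sun ✓
Apr: 30 days, starts Mon → 5 of Mon, Tue
May: 31 days, starts Wed → 5 of Wed, Thu, Fri
Jun: 30 days, starts Sat → 5 of Sat, Sun ✓
Jul: 31 days, starts Mon → 5 of Mon, Tue, Wed
Aug: 31 days, starts Thu → 5 of Thu, Fri, Sat
Sep: 30 days, starts Sun → 5 of Sun, Mon ✓
Oct: 31 days, starts Tue → 5 of Tue, Wed, Thu
Nov: 30 days, starts Fri → 5 of Fri, Sat
Dec: 31 days, starts Sun → 5 of Sun, Mon, Tue ✓
Months with five Sundays: Mar, Jun, Sep, Dec.

4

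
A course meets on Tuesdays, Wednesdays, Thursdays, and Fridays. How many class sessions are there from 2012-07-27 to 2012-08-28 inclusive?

18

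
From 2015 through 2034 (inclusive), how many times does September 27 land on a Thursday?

Day of week of September 27 in each year:
2015: Sun, 2016: Tue, 2017: Wed, 2018: Thu ✓, 2019: Fri, 2020: Sun, 2021: Mon, 2022: Tue, 2023: Wed, 2024: Fri, 2025: Sat, 2026: Sun, 2027: Mon, 2028: Wed, 2029: Thu ✓, 2030: Fri, 2031: Sat, 2032: Mon, 2033: Tue, 2034: Wed
Thursdays: 2018, 2029.

2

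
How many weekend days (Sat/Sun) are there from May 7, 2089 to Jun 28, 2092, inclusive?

May 7, 2089 is a Saturday.
The range spans 1149 days (inclusive of both endpoints).
1149 = 7 × 164 + 1, so there are 164 full weeks plus 1 extra day.
Each full week contributes 2 weekend days (Sat, Sun): 164 × 2 = 328.
The 1 extra day is Sat — 1 of them qualifies.
Total: 328 + 1 = 329.

329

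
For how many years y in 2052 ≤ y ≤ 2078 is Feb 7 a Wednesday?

4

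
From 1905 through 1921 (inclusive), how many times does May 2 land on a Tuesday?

Day of week of May 2 in each year:
1905: Tue ✓, 1906: Wed, 1907: Thu, 1908: Sat, 1909: Sun, 1910: Mon, 1911: Tue ✓, 1912: Thu, 1913: Fri, 1914: Sat, 1915: Sun, 1916: Tue ✓, 1917: Wed, 1918: Thu, 1919: Fri, 1920: Sun, 1921: Mon
Tuesdays: 1905, 1911, 1916.

3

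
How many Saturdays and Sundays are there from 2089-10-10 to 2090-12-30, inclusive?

127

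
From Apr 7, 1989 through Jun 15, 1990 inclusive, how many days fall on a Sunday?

62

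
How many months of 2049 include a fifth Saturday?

A month has five Saturdays exactly when Saturday falls within its first (length − 28) days.
Jan: 31 days, starts Fri → 5 of Fri, Sat, Sun ✓
Feb: 28 days, starts Mon → 5 of (none)
Mar: 31 days, starts Mon → 5 of Mon, Tue, Wed
Apr: 30 days, starts Thu → 5 of Thu, Fri
May: 31 days, starts Sat → 5 of Sat, Sun, Mon ✓
Jun: 30 days, starts Tue → 5 of Tue, Wed
Jul: 31 days, starts Thu → 5 of Thu, Fri, Sat ✓
Aug: 31 days, starts Sun → 5 of Sun, Mon, Tue
Sep: 30 days, starts Wed → 5 of Wed, Thu
Oct: 31 days, starts Fri → 5 of Fri, Sat, Sun ✓
Nov: 30 days, starts Mon → 5 of Mon, Tue
Dec: 31 days, starts Wed → 5 of Wed, Thu, Fri
Months with five Saturdays: Jan, May, Jul, Oct.

4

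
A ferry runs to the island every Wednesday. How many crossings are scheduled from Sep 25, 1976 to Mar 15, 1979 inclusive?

129

Sep 25, 1976 is a Saturday.
From Sep 25, 1976 to Mar 15, 1979 is 902 days inclusive.
902 = 7 × 128 + 6, so there are 128 full weeks plus 6 extra days.
Each full week contributes one Wednesday: 128 so far.
The 6 extra days are Saturday, Sunday, Monday, Tuesday, Wednesday, Thursday — 1 of them qualifies.
Total: 128 + 1 = 129.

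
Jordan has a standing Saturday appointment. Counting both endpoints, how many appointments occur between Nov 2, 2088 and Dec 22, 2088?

Nov 2, 2088 is a Tuesday.
From Nov 2, 2088 to Dec 22, 2088 is 51 days inclusive.
51 = 7 × 7 + 2, so there are 7 full weeks plus 2 extra days.
Each full week contributes one Saturday: 7 so far.
The 2 extra days are Tue, Wed — none qualify.
Total: 7 + 0 = 7.

7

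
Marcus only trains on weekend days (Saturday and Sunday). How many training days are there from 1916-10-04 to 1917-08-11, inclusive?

89

1916-10-04 is a Wednesday.
From 1916-10-04 to 1917-08-11 is 312 days inclusive.
312 = 7 × 44 + 4, so there are 44 full weeks plus 4 extra days.
Each full week contributes 2 weekend days (Sat, Sun): 44 × 2 = 88.
The 4 extra days are Wed, Thu, Fri, Sat — 1 of them qualifies.
Total: 88 + 1 = 89.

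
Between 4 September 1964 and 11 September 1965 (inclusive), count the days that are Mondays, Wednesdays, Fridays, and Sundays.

213

4 September 1964 is a Friday.
That's 373 days from start to end, counting both.
373 = 7 × 53 + 2, so there are 53 full weeks plus 2 extra days.
Each full week contributes 4 days from the set (Mon, Wed, Fri, Sun): 53 × 4 = 212.
The 2 extra days are Friday, Saturday — 1 of them qualifies.
Total: 212 + 1 = 213.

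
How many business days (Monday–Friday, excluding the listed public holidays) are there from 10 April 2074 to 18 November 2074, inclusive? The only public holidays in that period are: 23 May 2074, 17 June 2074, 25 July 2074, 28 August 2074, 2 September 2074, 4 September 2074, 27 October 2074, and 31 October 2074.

154 business days

10 April 2074 is a Tuesday.
That's 223 days from start to end, counting both.
223 = 7 × 31 + 6, so there are 31 full weeks plus 6 extra days.
Each full week contributes 5 weekdays (Mon–Fri): 31 × 5 = 155.
The 6 extra days are Tuesday, Wednesday, Thursday, Friday, Saturday, Sunday — 4 of them qualify.
Total: 155 + 4 = 159.
Holidays: 23 May 2074 (Wed); 17 June 2074 (Sun); 25 July 2074 (Wed); 28 August 2074 (Tue); 2 September 2074 (Sun); 4 September 2074 (Tue); 27 October 2074 (Sat); 31 October 2074 (Wed).
5 of the 8 holidays fall on weekdays; the rest are weekends and were already excluded.
Business days: 159 − 5 = 154.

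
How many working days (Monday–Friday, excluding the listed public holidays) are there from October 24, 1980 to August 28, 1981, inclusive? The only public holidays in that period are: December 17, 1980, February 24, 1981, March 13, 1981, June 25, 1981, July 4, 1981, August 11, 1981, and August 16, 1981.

October 24, 1980 is a Friday.
The range spans 309 days (inclusive of both endpoints).
309 = 7 × 44 + 1, so there are 44 full weeks plus 1 extra day.
Each full week contributes 5 weekdays (Mon–Fri): 44 × 5 = 220.
The 1 extra day is Friday — 1 of them qualifies.
Total: 220 + 1 = 221.
Holidays: December 17, 1980 (Wed); February 24, 1981 (Tue); March 13, 1981 (Fri); June 25, 1981 (Thu); July 4, 1981 (Sat); August 11, 1981 (Tue); August 16, 1981 (Sun).
5 of the 7 holidays fall on weekdays; the rest are weekends and were already excluded.
Business days: 221 − 5 = 216.

216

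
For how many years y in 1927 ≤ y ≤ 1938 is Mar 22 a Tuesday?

3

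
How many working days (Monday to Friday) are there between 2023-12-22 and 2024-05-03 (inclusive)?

2023-12-22 is a Friday.
From 2023-12-22 to 2024-05-03 is 134 days inclusive.
134 = 7 × 19 + 1, so there are 19 full weeks plus 1 extra day.
Each full week contributes 5 weekdays (Mon–Fri): 19 × 5 = 95.
The 1 extra day is Friday — 1 of them qualifies.
Total: 95 + 1 = 96.

96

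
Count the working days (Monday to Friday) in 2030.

261 weekdays

Jan 1, 2030 is a Tuesday.
The range spans 365 days (inclusive of both endpoints).
365 = 7 × 52 + 1, so there are 52 full weeks plus 1 extra day.
Each full week contributes 5 weekdays (Mon–Fri): 52 × 5 = 260.
The 1 extra day is Tue — 1 of them qualifies.
Total: 260 + 1 = 261.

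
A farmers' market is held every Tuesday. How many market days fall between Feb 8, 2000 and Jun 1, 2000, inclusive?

17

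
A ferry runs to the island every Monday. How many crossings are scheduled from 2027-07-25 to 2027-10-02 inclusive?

2027-07-25 is a Sunday.
From 2027-07-25 to 2027-10-02 is 70 days inclusive.
70 = 7 × 10, so the span is exactly 10 full weeks.
Each full week contributes one Monday: 10 so far.

10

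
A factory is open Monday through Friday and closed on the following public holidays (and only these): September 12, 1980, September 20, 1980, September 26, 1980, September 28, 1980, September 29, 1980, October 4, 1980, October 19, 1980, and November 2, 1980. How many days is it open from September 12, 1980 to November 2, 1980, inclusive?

33 working days

September 12, 1980 is a Friday.
That's 52 days from start to end, counting both.
52 = 7 × 7 + 3, so there are 7 full weeks plus 3 extra days.
Each full week contributes 5 weekdays (Mon–Fri): 7 × 5 = 35.
The 3 extra days are Friday, Saturday, Sunday — 1 of them qualifies.
Total: 35 + 1 = 36.
Holidays: September 12, 1980 (Fri); September 20, 1980 (Sat); September 26, 1980 (Fri); September 28, 1980 (Sun); September 29, 1980 (Mon); October 4, 1980 (Sat); October 19, 1980 (Sun); November 2, 1980 (Sun).
3 of the 8 holidays fall on weekdays; the rest are weekends and were already excluded.
Business days: 36 − 3 = 33.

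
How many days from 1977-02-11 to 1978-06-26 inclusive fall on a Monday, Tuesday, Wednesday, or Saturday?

286

1977-02-11 is a Friday.
From 1977-02-11 to 1978-06-26 is 501 days inclusive.
501 = 7 × 71 + 4, so there are 71 full weeks plus 4 extra days.
Each full week contributes 4 days from the set (Mon, Tue, Wed, Sat): 71 × 4 = 284.
The 4 extra days are Friday, Saturday, Sunday, Monday — 2 of them qualify.
Total: 284 + 2 = 286.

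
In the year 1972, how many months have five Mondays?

A month has five Mondays exactly when Monday falls within its first (length − 28) days.
Jan: 31 days, starts Sat → 5 of Sat, Sun, Mon ✓
Feb: 29 days, starts Tue → 5 of Tue
Mar: 31 days, starts Wed → 5 of Wed, Thu, Fri
Apr: 30 days, starts Sat → 5 of Sat, Sun
May: 31 days, starts Mon → 5 of Mon, Tue, Wed ✓
Jun: 30 days, starts Thu → 5 of Thu, Fri
Jul: 31 days, starts Sat → 5 of Sat, Sun, Mon ✓
Aug: 31 days, starts Tue → 5 of Tue, Wed, Thu
Sep: 30 days, starts Fri → 5 of Fri, Sat
Oct: 31 days, starts Sun → 5 of Sun, Mon, Tue ✓
Nov: 30 days, starts Wed → 5 of Wed, Thu
Dec: 31 days, starts Fri → 5 of Fri, Sat, Sun
Months with five Mondays: Jan, May, Jul, Oct.

4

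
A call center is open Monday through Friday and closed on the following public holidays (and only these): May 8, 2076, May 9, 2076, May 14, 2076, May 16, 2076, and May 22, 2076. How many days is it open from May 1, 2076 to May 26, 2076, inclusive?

May 1, 2076 is a Friday.
That's 26 days from start to end, counting both.
26 = 7 × 3 + 5, so there are 3 full weeks plus 5 extra days.
Each full week contributes 5 weekdays (Mon–Fri): 3 × 5 = 15.
The 5 extra days are Fri, Sat, Sun, Mon, Tue — 3 of them qualify.
Total: 15 + 3 = 18.
Holidays: May 8, 2076 (Fri); May 9, 2076 (Sat); May 14, 2076 (Thu); May 16, 2076 (Sat); May 22, 2076 (Fri).
3 of the 5 holidays fall on weekdays; the rest are weekends and were already excluded.
Business days: 18 − 3 = 15.

15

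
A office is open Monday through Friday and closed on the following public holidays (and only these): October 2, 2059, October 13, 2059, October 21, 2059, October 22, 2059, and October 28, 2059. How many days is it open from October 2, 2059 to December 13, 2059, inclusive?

October 2, 2059 is a Thursday.
From October 2, 2059 to December 13, 2059 is 73 days inclusive.
73 = 7 × 10 + 3, so there are 10 full weeks plus 3 extra days.
Each full week contributes 5 weekdays (Mon–Fri): 10 × 5 = 50.
The 3 extra days are Thursday, Friday, Saturday — 2 of them qualify.
Total: 50 + 2 = 52.
Holidays: October 2, 2059 (Thu); October 13, 2059 (Mon); October 21, 2059 (Tue); October 22, 2059 (Wed); October 28, 2059 (Tue).
All 5 holidays fall on weekdays, so subtract 5.
Business days: 52 − 5 = 47.

47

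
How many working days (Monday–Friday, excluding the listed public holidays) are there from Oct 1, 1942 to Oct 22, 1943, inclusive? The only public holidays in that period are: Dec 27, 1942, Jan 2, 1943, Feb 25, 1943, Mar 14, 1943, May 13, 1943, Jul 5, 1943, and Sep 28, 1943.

273

Oct 1, 1942 is a Thursday.
The range spans 387 days (inclusive of both endpoints).
387 = 7 × 55 + 2, so there are 55 full weeks plus 2 extra days.
Each full week contributes 5 weekdays (Mon–Fri): 55 × 5 = 275.
The 2 extra days are Thursday, Friday — 2 of them qualify.
Total: 275 + 2 = 277.
Holidays: Dec 27, 1942 (Sun); Jan 2, 1943 (Sat); Feb 25, 1943 (Thu); Mar 14, 1943 (Sun); May 13, 1943 (Thu); Jul 5, 1943 (Mon); Sep 28, 1943 (Tue).
4 of the 7 holidays fall on weekdays; the rest are weekends and were already excluded.
Business days: 277 − 4 = 273.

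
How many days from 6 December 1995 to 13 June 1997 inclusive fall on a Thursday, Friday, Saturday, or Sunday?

318

6 December 1995 is a Wednesday.
That's 556 days from start to end, counting both.
556 = 7 × 79 + 3, so there are 79 full weeks plus 3 extra days.
Each full week contributes 4 days from the set (Thu, Fri, Sat, Sun): 79 × 4 = 316.
The 3 extra days are Wed, Thu, Fri — 2 of them qualify.
Total: 316 + 2 = 318.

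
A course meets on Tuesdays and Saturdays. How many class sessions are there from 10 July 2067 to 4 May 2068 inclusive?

85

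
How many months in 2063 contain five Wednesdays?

4

A month has five Wednesdays exactly when Wednesday falls within its first (length − 28) days.
Jan: 31 days, starts Mon → 5 of Mon, Tue, Wed ✓
Feb: 28 days, starts Thu → 5 of (none)
Mar: 31 days, starts Thu → 5 of Thu, Fri, Sat
Apr: 30 days, starts Sun → 5 of Sun, Mon
May: 31 days, starts Tue → 5 of Tue, Wed, Thu ✓
Jun: 30 days, starts Fri → 5 of Fri, Sat
Jul: 31 days, starts Sun → 5 of Sun, Mon, Tue
Aug: 31 days, starts Wed → 5 of Wed, Thu, Fri ✓
Sep: 30 days, starts Sat → 5 of Sat, Sun
Oct: 31 days, starts Mon → 5 of Mon, Tue, Wed ✓
Nov: 30 days, starts Thu → 5 of Thu, Fri
Dec: 31 days, starts Sat → 5 of Sat, Sun, Mon
Months with five Wednesdays: Jan, May, Aug, Oct.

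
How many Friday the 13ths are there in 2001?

The 13th falls on a Friday when the month's 13th has weekday Fri.
Jan 13 is Sat; Feb 13 is Tue; Mar 13 is Tue; Apr 13 is Fri ✓; May 13 is Sun; Jun 13 is Wed; Jul 13 is Fri ✓; Aug 13 is Mon; Sep 13 is Thu; Oct 13 is Sat; Nov 13 is Tue; Dec 13 is Thu.
Friday the 13ths: Apr, Jul.

2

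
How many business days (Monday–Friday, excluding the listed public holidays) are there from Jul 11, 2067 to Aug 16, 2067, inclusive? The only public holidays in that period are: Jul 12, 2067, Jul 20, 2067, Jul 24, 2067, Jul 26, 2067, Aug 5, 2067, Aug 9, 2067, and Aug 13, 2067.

22

Jul 11, 2067 is a Monday.
The range spans 37 days (inclusive of both endpoints).
37 = 7 × 5 + 2, so there are 5 full weeks plus 2 extra days.
Each full week contributes 5 weekdays (Mon–Fri): 5 × 5 = 25.
The 2 extra days are Monday, Tuesday — 2 of them qualify.
Total: 25 + 2 = 27.
Holidays: Jul 12, 2067 (Tue); Jul 20, 2067 (Wed); Jul 24, 2067 (Sun); Jul 26, 2067 (Tue); Aug 5, 2067 (Fri); Aug 9, 2067 (Tue); Aug 13, 2067 (Sat).
5 of the 7 holidays fall on weekdays; the rest are weekends and were already excluded.
Business days: 27 − 5 = 22.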